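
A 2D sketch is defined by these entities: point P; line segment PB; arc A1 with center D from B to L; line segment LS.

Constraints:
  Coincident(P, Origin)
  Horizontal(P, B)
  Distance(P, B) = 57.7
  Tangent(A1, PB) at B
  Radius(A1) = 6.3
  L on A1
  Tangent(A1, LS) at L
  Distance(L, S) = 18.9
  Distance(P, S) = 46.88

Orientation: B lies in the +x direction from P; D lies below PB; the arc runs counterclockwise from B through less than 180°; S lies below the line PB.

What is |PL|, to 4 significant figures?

52.36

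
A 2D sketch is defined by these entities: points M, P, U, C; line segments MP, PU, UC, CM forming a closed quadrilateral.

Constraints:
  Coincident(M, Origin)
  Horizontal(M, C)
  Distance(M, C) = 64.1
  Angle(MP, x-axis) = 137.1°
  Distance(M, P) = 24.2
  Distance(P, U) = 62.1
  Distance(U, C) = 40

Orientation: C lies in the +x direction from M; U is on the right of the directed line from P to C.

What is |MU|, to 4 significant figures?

38.01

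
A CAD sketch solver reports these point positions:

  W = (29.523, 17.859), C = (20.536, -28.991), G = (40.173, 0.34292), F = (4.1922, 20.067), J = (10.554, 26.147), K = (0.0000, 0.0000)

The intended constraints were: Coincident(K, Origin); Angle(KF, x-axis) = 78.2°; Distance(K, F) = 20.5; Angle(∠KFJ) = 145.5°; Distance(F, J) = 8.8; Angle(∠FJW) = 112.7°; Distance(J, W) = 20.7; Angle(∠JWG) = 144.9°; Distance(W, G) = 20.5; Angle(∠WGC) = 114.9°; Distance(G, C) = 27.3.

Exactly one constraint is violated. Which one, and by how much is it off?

Distance(G, C) = 27.3 — off by 8.00.

K = (0.00, 0.00) ✓; KF at 78.20° ✓; |KF| = 20.50 ✓; ∠KFJ = 145.5° ✓; |FJ| = 8.800 ✓; ∠FJW = 112.7° ✓; |JW| = 20.70 ✓; ∠JWG = 144.9° ✓; |WG| = 20.50 ✓; ∠WGC = 114.9° ✓; |GC| = 35.30 ✗.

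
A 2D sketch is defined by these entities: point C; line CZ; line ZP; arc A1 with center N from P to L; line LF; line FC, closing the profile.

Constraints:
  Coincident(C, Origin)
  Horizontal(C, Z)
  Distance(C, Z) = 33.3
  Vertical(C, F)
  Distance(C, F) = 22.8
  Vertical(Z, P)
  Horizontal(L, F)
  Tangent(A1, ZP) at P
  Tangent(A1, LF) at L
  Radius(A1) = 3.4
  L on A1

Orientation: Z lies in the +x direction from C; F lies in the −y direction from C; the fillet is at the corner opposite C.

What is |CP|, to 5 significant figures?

38.539

C is at the origin; CZ is horizontal with |CZ| = 33.3 and Z on the +x side, so Z = (33.300, 0.0000). C and F share the same x with |CF| = 22.8 and F on the −y side, so F = (0.0000, -22.800). The virtual corner opposite C is at (33.300, -22.800). Since A1 is tangent to ZP there, NP ⟂ ZP and the tangent condition forces NL to be normal to LF, with radius 3.4, so the center N sits 3.4 in from both sides at N = (29.900, -19.400). That places the tangent points at P = (33.300, -19.400) on ZP and L = (29.900, -22.800) on LF. Then |CP| = |P − C| = 38.539.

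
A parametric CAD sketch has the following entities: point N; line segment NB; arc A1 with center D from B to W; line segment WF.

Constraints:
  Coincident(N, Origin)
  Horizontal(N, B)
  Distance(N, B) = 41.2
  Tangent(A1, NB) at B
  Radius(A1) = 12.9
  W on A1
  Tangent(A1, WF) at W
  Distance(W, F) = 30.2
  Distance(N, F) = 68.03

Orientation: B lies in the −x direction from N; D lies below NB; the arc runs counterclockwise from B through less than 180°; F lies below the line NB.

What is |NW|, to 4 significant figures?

55.80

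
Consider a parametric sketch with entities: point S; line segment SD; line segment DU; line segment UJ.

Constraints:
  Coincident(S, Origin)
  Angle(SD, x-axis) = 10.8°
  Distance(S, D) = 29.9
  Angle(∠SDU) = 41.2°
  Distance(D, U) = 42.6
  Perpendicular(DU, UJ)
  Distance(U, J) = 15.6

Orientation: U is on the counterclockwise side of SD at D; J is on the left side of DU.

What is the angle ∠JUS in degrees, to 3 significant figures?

45.6°

S is at the origin; SD runs at 10.8° with length 29.9, so D = 29.9·(cos 10.8°, sin 10.8°) = (29.4, 5.60). ∠SDU = 41.2°, so DU runs at 10.8° + (180° − 41.2°) = 150° from the x-axis; with |DU| = 42.6, U = D + 42.6·(cos 150°, sin 150°) = (-7.37, 27.2). The perpendicularity gives UJ at right angles to DU; with |UJ| = 15.6 on the left of DU, J = U + 15.6·(-0.506, -0.863) = (-15.3, 13.7). Then cos ∠JUS = UJ·US / (|UJ||US|), giving 45.6°.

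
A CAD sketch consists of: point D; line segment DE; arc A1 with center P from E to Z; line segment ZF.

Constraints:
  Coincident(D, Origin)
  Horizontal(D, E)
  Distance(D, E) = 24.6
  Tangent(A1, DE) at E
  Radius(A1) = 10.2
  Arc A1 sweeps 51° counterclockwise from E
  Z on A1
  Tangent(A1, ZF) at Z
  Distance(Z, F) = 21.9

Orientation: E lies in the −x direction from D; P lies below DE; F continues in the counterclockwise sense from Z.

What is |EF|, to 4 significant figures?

30.07

D is at the origin; DE is horizontal with |DE| = 24.6 and E on the −x side, so E = (-24.60, 0.000). Tangency of A1 to DE means the radius PE is perpendicular to DE, so P = E + (0, -10.2) = (-24.60, -10.20). On A1, E sits at bearing 90° from P; a 51° counterclockwise sweep puts Z at bearing 141°, so Z = P + 10.2·(cos 141°, sin 141°) = (-32.53, -3.781). Since A1 is tangent to ZF there, PZ ⟂ ZF, so ZF runs along (−sin 141°, cos 141°); with |ZF| = 21.9, F = (-46.31, -20.80). Then |EF| = |F − E| = 30.07.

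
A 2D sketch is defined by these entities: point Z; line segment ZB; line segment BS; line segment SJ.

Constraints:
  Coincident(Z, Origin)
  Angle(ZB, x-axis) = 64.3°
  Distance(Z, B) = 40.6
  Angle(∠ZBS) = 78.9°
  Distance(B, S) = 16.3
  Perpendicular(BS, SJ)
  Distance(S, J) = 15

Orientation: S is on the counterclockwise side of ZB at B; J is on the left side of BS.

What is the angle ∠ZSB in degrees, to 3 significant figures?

78.0°

Z is at the origin; ZB runs at 64.3° with length 40.6, so B = 40.6·(cos 64.3°, sin 64.3°) = (17.6, 36.6). ∠ZBS = 78.9°, so BS runs at 64.3° + (180° − 78.9°) = 165° from the x-axis; with |BS| = 16.3, S = B + 16.3·(cos 165°, sin 165°) = (1.83, 40.7). Then cos ∠ZSB = SZ·SB / (|SZ||SB|), giving 78.0°.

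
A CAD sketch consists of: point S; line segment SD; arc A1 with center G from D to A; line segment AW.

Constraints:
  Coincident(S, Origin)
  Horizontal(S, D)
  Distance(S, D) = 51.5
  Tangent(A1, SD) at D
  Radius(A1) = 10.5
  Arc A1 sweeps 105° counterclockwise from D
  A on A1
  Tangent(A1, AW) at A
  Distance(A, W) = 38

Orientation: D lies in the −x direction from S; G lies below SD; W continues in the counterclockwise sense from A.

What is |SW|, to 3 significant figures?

71.9

S is at the origin; SD is horizontal with |SD| = 51.5 and D on the −x side, so D = (-51.5, 0.00). Tangency of A1 to SD means the radius GD is perpendicular to SD, so G = D + (0, -10.5) = (-51.5, -10.5). On A1, D sits at bearing 90° from G; a 105° counterclockwise sweep puts A at bearing 195°, so A = G + 10.5·(cos 195°, sin 195°) = (-61.6, -13.2). Since A1 is tangent to AW there, GA ⟂ AW, so AW runs along (−sin 195°, cos 195°); with |AW| = 38.0, W = (-51.8, -49.9). Then |SW| = |W − S| = 71.9.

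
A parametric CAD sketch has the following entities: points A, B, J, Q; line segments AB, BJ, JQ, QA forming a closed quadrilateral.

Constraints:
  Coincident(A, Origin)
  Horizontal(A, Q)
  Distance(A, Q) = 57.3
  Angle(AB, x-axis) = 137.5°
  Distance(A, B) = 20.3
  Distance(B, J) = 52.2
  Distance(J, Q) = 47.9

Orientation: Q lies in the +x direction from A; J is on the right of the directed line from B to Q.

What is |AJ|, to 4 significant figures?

32.28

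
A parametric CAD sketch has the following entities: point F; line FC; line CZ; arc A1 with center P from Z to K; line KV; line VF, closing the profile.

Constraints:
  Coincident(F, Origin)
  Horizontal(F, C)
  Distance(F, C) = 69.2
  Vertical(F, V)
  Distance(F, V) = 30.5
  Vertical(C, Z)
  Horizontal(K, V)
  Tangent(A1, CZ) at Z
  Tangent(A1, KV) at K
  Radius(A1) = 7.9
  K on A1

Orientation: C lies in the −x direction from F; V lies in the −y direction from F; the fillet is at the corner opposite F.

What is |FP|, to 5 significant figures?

65.333

F is at the origin; F and C share the same y with |FC| = 69.2 and C on the −x side, so C = (-69.200, 0.0000). F and V share the same x with |FV| = 30.5 and V on the −y side, so V = (0.0000, -30.500). The virtual corner opposite F is at (-69.200, -30.500). Tangency of A1 to CZ means the radius PZ is perpendicular to CZ and tangency of A1 to KV means the radius PK is perpendicular to KV, with radius 7.9, so the center P sits 7.9 in from both sides at P = (-61.300, -22.600). Then |FP| = |P − F| = 65.333.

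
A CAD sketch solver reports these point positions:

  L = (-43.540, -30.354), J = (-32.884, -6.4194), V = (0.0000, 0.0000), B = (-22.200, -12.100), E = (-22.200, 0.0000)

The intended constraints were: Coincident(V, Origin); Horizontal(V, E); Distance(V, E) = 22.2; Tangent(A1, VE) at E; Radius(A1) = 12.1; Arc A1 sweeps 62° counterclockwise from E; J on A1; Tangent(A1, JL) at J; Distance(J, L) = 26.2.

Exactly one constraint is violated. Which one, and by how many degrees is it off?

Tangent(A1, JL) at J — off by 4.00°.

V = (0.00, 0.00) ✓; V.y = 0.00, E.y = 0.00 ✓; |VE| = 22.20 ✓; ∠(BE, EV) = 90.00° ✓; |BE| = 12.10 ✓; bearing(B→J) − bearing(B→E) = 62.00° ✓; |BJ| = 12.10 ✓; ∠(BJ, JL) = 86.00° ✗; |JL| = 26.20 ✓.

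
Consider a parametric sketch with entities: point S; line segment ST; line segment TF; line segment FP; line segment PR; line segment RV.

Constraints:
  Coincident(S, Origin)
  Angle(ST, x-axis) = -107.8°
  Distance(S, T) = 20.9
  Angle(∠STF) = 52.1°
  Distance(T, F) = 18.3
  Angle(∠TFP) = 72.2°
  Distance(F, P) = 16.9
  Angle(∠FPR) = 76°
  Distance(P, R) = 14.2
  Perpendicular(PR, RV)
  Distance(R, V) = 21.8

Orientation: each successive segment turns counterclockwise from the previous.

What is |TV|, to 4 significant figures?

16.00

S is at the origin; ST runs at -107.8° with length 20.9, so T = (-6.389, -19.90). ∠STF = 52.1° gives TF at 20.10° from the x-axis; with |TF| = 18.3, F = (10.80, -13.61). ∠TFP = 72.2° gives FP at 127.9° from the x-axis; with |FP| = 16.9, P = (0.4150, -0.2750). ∠FPR = 76.0° gives PR at -128.1° from the x-axis; with |PR| = 14.2, R = (-8.347, -11.45). The perpendicularity gives RV at right angles to PR, so RV runs at -38.10°; with |RV| = 21.8, V = (8.808, -24.90). Then |TV| = |V − T| = 16.00.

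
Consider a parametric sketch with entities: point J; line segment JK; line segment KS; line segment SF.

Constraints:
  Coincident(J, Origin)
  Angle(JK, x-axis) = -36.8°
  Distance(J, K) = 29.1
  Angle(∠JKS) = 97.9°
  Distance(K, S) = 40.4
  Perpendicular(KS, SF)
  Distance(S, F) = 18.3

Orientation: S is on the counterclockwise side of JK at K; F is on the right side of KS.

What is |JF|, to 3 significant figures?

64.7

J is at the origin; JK runs at -36.8° with length 29.1, so K = 29.1·(cos -36.8°, sin -36.8°) = (23.3, -17.4). ∠JKS = 97.9°, so KS runs at -36.8° + (180° − 97.9°) = 45.3° from the x-axis; with |KS| = 40.4, S = K + 40.4·(cos 45.3°, sin 45.3°) = (51.7, 11.3). The perpendicularity gives SF at right angles to KS; with |SF| = 18.3 on the right of KS, F = S + 18.3·(0.711, -0.703) = (64.7, -1.59). Then |JF| = |F − J| = 64.7.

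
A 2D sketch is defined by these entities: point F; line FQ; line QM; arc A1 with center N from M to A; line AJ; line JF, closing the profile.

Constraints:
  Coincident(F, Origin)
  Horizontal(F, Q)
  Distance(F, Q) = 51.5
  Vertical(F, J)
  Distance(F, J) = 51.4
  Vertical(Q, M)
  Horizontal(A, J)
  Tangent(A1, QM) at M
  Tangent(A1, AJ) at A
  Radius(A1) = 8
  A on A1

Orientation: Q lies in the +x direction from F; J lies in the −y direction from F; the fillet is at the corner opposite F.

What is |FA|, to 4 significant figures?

67.34

F is at the origin; FQ is horizontal with |FQ| = 51.5 and Q on the +x side, so Q = (51.50, 0.000). F and J share the same x with |FJ| = 51.4 and J on the −y side, so J = (0.000, -51.40). The virtual corner opposite F is at (51.50, -51.40). Tangency of A1 to QM means the radius NM is perpendicular to QM and A1 meets AJ tangentially, so NA is at right angles to AJ, with radius 8.0, so the center N sits 8.0 in from both sides at N = (43.50, -43.40). That places the tangent points at M = (51.50, -43.40) on QM and A = (43.50, -51.40) on AJ. Then |FA| = |A − F| = 67.34.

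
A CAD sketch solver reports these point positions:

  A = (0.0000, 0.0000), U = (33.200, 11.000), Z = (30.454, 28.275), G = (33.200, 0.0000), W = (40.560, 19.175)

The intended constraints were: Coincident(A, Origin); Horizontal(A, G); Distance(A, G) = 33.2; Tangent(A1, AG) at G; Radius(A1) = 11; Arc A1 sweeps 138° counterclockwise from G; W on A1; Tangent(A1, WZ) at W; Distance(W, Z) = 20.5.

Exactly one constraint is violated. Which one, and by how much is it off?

Distance(W, Z) = 20.5 — off by 6.90.

A = (0.00, 0.00) ✓; A.y = 0.00, G.y = 0.00 ✓; |AG| = 33.20 ✓; ∠(UG, GA) = 90.00° ✓; |UG| = 11.00 ✓; bearing(U→W) − bearing(U→G) = 138.0° ✓; |UW| = 11.00 ✓; ∠(UW, WZ) = 90.00° ✓; |WZ| = 13.60 ✗.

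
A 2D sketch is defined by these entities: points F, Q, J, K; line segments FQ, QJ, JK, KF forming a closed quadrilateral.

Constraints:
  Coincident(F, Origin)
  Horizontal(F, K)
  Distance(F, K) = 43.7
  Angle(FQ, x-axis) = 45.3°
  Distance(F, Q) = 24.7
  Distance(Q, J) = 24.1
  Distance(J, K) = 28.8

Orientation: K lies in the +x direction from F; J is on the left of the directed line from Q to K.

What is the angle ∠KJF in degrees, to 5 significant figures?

63.467°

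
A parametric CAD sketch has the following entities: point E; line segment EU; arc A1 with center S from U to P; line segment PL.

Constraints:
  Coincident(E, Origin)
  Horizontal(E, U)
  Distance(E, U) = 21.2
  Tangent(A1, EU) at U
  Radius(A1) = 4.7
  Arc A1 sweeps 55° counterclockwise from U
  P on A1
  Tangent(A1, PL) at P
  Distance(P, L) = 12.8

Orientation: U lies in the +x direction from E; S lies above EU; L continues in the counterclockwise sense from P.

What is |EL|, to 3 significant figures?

34.7

On A1, U sits at bearing -90° from S; a 55° counterclockwise sweep puts P at bearing -35°, so P = S + 4.7·(cos -35°, sin -35°) = (25.1, 2.00). A1 meets PL tangentially, so SP is at right angles to PL, so PL runs along (−sin -35°, cos -35°); with |PL| = 12.8, L = (32.4, 12.5). Then |EL| = |L − E| = 34.7.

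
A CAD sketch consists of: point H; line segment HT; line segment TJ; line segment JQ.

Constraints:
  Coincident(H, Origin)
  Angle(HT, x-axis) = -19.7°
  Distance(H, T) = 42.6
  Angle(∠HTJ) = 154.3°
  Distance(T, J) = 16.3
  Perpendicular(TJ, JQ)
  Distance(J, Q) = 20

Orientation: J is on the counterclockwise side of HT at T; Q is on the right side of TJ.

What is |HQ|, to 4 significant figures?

66.86

∠HTJ = 154.3°, so TJ runs at -19.7° + (180° − 154.3°) = 6.000° from the x-axis; with |TJ| = 16.3, J = T + 16.3·(cos 6.000°, sin 6.000°) = (56.32, -12.66). TJ ⟂ JQ; with |JQ| = 20.0 on the right of TJ, Q = J + 20.0·(0.1045, -0.9945) = (58.41, -32.55). Then |HQ| = |Q − H| = 66.86.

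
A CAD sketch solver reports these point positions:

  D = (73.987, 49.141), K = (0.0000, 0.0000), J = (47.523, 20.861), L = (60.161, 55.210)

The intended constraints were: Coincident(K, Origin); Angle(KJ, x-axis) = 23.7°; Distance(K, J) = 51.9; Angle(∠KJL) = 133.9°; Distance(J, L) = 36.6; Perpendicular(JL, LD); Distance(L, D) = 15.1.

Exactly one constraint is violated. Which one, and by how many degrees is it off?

Perpendicular(JL, LD) — off by 3.50°.

K = (0.00, 0.00) ✓; KJ at 23.70° ✓; |KJ| = 51.90 ✓; ∠KJL = 133.9° ✓; |JL| = 36.60 ✓; ∠(JL, LD) = 93.50° ✗; |LD| = 15.10 ✓.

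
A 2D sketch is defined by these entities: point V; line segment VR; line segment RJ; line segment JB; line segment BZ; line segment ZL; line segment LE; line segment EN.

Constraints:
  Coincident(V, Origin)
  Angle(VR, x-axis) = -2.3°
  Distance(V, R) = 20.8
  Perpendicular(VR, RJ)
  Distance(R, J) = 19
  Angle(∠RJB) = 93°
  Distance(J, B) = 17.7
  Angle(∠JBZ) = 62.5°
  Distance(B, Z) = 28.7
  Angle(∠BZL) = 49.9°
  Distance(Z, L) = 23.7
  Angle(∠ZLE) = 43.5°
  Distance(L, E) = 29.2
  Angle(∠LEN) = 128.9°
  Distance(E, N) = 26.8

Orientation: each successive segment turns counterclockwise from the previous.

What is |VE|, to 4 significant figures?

5.135

∠BZL = 49.9° gives ZL at 62.30° from the x-axis; with |ZL| = 23.7, L = (25.78, 14.20). ∠ZLE = 43.5° gives LE at -161.2° from the x-axis; with |LE| = 29.2, E = (-1.860, 4.786). Then |VE| = |E − V| = 5.135.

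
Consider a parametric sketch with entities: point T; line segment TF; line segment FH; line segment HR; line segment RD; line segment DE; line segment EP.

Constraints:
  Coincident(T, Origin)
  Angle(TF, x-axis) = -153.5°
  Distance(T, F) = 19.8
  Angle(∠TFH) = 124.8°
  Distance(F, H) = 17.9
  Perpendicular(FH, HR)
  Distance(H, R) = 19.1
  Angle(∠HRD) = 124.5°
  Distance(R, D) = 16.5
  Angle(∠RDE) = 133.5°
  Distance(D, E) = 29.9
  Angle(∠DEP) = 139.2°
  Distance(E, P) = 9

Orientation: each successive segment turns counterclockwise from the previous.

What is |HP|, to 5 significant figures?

50.580

T is at the origin; TF runs at -153.5° with length 19.8, so F = (-17.720, -8.8347). ∠TFH = 124.8° gives FH at -98.300° from the x-axis; with |FH| = 17.9, H = (-20.304, -26.547). The perpendicularity gives HR at right angles to FH, so HR runs at -8.3000°; with |HR| = 19.1, R = (-1.4037, -29.304). ∠HRD = 124.5° gives RD at 47.200° from the x-axis; with |RD| = 16.5, D = (9.8070, -17.198). ∠RDE = 133.5° gives DE at 93.700° from the x-axis; with |DE| = 29.9, E = (7.8775, 12.640). ∠DEP = 139.2° gives EP at 134.50° from the x-axis; with |EP| = 9.0, P = (1.5693, 19.059). Then |HP| = |P − H| = 50.580.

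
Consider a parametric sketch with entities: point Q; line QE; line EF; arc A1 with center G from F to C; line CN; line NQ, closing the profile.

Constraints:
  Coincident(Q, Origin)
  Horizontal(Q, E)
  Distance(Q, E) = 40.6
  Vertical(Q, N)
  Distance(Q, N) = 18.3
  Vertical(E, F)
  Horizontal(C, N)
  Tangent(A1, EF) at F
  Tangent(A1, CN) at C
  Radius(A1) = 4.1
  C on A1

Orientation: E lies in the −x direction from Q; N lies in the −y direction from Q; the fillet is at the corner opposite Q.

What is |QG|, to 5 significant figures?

39.165

QN is vertical with |QN| = 18.3 and N on the −y side, so N = (0.0000, -18.300). The virtual corner opposite Q is at (-40.600, -18.300). Tangency of A1 to EF means the radius GF is perpendicular to EF and A1 meets CN tangentially, so GC is at right angles to CN, with radius 4.1, so the center G sits 4.1 in from both sides at G = (-36.500, -14.200). Then |QG| = |G − Q| = 39.165.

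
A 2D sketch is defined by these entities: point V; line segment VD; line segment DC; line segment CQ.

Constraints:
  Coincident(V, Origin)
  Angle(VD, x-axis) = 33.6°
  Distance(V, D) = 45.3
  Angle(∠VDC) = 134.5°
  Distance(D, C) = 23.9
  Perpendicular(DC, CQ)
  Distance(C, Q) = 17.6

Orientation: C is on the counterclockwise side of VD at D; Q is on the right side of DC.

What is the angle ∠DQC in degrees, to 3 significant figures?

53.6°

V is at the origin; VD runs at 33.6° with length 45.3, so D = 45.3·(cos 33.6°, sin 33.6°) = (37.7, 25.1). ∠VDC = 134.5°, so DC runs at 33.6° + (180° − 134.5°) = 79.1° from the x-axis; with |DC| = 23.9, C = D + 23.9·(cos 79.1°, sin 79.1°) = (42.3, 48.5). DC is perpendicular to CQ; with |CQ| = 17.6 on the right of DC, Q = C + 17.6·(0.982, -0.189) = (59.5, 45.2). Then cos ∠DQC = QD·QC / (|QD||QC|), giving 53.6°.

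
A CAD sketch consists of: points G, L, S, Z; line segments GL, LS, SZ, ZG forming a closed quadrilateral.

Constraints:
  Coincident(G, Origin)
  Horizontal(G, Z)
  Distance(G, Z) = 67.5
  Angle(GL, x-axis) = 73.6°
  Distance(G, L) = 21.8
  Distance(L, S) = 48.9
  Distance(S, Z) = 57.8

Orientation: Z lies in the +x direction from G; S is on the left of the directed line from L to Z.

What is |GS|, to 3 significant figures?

68.2

Checks: |LS| = 48.90 ✓; |SZ| = 57.80 ✓.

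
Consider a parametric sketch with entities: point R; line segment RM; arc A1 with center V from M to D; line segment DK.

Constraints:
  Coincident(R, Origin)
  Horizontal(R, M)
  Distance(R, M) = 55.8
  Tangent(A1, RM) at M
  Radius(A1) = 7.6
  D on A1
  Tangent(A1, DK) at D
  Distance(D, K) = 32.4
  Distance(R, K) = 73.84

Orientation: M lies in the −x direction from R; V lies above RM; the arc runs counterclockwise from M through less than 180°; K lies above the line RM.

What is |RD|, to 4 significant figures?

49.99

R is at the origin; R and M share the same y with |RM| = 55.8 and M on the −x side, so M = (-55.80, 0.000). The tangent condition forces VM to be normal to RM, so V = M + (0, 7.6) = (-55.80, 7.600). Since VD ⟂ DK (tangency), |VK| = √(7.6² + 32.4²) = 33.28 regardless of where D sits on A1. So K lies on both circle(R, 73.84) and circle(V, 33.28); the above-RM intersection is K = (-61.86, 40.32). D is the foot of the tangent from K: D = (-48.84, 10.65).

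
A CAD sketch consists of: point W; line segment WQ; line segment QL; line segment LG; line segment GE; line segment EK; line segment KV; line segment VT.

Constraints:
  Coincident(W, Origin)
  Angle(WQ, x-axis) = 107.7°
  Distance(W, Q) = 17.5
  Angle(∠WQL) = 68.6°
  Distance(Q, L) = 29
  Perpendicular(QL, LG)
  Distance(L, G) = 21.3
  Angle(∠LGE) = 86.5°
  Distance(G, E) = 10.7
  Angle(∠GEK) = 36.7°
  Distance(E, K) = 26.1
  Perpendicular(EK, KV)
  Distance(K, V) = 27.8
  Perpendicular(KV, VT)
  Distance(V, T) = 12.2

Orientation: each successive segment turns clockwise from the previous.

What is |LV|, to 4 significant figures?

39.66

∠GEK = 36.7° gives EK at 29.50° from the x-axis; with |EK| = 26.1, K = (34.35, 7.738). The perpendicularity gives KV at right angles to EK, so KV runs at -60.50°; with |KV| = 27.8, V = (48.03, -16.46). Then |LV| = |V − L| = 39.66.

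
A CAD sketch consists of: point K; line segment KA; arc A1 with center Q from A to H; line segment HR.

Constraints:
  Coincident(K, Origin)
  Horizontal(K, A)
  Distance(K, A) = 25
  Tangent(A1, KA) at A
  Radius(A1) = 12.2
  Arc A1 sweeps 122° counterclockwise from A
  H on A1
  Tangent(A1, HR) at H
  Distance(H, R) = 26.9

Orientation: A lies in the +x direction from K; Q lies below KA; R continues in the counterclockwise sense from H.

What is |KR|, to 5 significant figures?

50.558

K is at the origin; K and A share the same y with |KA| = 25.0 and A on the +x side, so A = (25.000, 0.0000). A1 meets KA tangentially, so QA is at right angles to KA, so Q = A + (0, -12.2) = (25.000, -12.200). On A1, A sits at bearing 90° from Q; a 122° counterclockwise sweep puts H at bearing 212°, so H = Q + 12.2·(cos 212°, sin 212°) = (14.654, -18.665). Since A1 is tangent to HR there, QH ⟂ HR, so HR runs along (−sin 212°, cos 212°); with |HR| = 26.9, R = (28.909, -41.478). Then |KR| = |R − K| = 50.558.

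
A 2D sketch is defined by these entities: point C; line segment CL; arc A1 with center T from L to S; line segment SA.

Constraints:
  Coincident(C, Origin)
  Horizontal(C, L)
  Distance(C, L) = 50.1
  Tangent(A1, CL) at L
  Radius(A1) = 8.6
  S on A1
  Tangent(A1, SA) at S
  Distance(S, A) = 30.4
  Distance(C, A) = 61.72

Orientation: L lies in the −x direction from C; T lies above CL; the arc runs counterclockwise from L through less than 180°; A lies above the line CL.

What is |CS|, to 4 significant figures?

42.84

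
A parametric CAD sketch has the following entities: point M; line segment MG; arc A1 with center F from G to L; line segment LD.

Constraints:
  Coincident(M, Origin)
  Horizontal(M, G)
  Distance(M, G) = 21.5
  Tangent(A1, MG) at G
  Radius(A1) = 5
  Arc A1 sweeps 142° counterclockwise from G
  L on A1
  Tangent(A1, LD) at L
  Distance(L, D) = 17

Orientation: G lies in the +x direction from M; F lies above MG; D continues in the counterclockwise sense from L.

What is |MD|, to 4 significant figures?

22.40

M is at the origin; M and G share the same y with |MG| = 21.5 and G on the +x side, so G = (21.50, 0.000). The tangent condition forces FG to be normal to MG, so F = G + (0, 5) = (21.50, 5.000). On A1, G sits at bearing -90° from F; a 142° counterclockwise sweep puts L at bearing 52°, so L = F + 5.0·(cos 52°, sin 52°) = (24.58, 8.940). Tangency of A1 to LD means the radius FL is perpendicular to LD, so LD runs along (−sin 52°, cos 52°); with |LD| = 17.0, D = (11.18, 19.41). Then |MD| = |D − M| = 22.40.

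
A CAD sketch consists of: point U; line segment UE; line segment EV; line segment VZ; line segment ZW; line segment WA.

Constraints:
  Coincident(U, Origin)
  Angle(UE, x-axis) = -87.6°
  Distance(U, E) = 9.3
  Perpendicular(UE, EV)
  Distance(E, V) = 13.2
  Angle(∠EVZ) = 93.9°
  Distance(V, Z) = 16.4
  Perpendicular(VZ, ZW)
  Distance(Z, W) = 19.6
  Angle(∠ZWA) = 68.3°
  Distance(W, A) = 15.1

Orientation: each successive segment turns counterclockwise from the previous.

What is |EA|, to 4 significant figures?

3.376

U is at the origin; UE runs at -87.6° with length 9.3, so E = (0.3894, -9.292). The perpendicularity gives EV at right angles to UE, so EV runs at 2.400°; with |EV| = 13.2, V = (13.58, -8.739). ∠EVZ = 93.9° gives VZ at 88.50° from the x-axis; with |VZ| = 16.4, Z = (14.01, 7.655). The perpendicularity gives ZW at right angles to VZ, so ZW runs at 178.5°; with |ZW| = 19.6, W = (-5.586, 8.168). ∠ZWA = 68.3° gives WA at -69.80° from the x-axis; with |WA| = 15.1, A = (-0.3721, -6.003). Then |EA| = |A − E| = 3.376.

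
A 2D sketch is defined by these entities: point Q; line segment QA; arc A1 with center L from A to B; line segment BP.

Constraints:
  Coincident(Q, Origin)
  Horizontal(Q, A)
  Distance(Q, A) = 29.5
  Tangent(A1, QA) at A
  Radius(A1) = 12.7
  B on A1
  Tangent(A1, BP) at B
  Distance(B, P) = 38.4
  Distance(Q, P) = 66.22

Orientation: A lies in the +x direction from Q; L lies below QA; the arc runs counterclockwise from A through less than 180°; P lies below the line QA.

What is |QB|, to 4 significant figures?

27.95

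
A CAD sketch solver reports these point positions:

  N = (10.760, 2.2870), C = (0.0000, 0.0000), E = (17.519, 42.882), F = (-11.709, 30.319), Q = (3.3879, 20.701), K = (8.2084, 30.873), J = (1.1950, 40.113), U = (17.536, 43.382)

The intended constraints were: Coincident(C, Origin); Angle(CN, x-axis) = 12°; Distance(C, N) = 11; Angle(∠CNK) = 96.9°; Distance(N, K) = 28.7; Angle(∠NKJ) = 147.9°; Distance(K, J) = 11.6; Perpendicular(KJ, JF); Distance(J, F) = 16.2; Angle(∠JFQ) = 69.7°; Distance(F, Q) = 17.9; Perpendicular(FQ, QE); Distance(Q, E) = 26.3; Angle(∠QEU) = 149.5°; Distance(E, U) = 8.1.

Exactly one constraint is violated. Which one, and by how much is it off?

Distance(E, U) = 8.1 — off by 7.60.

C = (0.00, 0.00) ✓; CN at 12.00° ✓; |CN| = 11.00 ✓; ∠CNK = 96.90° ✓; |NK| = 28.70 ✓; ∠NKJ = 147.9° ✓; |KJ| = 11.60 ✓; ∠(KJ, JF) = 90.00° ✓; |JF| = 16.20 ✓; ∠JFQ = 69.70° ✓; |FQ| = 17.90 ✓; ∠(FQ, QE) = 90.00° ✓; |QE| = 26.30 ✓; ∠QEU = 149.4° ✓; |EU| = 0.5003 ✗.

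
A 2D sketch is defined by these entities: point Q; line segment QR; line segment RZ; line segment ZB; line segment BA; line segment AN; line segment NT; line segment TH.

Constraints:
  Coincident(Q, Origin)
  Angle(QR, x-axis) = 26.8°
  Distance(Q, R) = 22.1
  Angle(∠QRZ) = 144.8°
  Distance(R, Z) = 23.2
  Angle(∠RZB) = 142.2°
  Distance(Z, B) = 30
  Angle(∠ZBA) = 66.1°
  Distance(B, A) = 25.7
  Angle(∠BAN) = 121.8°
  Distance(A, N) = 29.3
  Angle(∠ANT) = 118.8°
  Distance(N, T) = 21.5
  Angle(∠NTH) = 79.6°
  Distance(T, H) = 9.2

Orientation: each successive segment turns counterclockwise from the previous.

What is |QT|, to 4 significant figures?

25.19

∠BAN = 121.8° gives AN at -88.10° from the x-axis; with |AN| = 29.3, N = (5.102, 16.47). ∠ANT = 118.8° gives NT at -26.90° from the x-axis; with |NT| = 21.5, T = (24.28, 6.740). Then |QT| = |T − Q| = 25.19.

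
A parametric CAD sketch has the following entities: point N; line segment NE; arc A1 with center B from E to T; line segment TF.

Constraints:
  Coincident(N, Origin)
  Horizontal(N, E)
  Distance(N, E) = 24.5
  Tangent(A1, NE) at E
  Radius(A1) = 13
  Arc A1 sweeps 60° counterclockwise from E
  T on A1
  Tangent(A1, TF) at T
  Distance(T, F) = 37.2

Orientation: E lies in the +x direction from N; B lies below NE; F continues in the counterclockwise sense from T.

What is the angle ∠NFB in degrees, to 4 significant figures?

41.38°

N is at the origin; N and E share the same y with |NE| = 24.5 and E on the +x side, so E = (24.50, 0.000). The tangent condition forces BE to be normal to NE, so B = E + (0, -13) = (24.50, -13.00). On A1, E sits at bearing 90° from B; a 60° counterclockwise sweep puts T at bearing 150°, so T = B + 13.0·(cos 150°, sin 150°) = (13.24, -6.500). The tangent condition forces BT to be normal to TF, so TF runs along (−sin 150°, cos 150°); with |TF| = 37.2, F = (-5.358, -38.72). Then cos ∠NFB = FN·FB / (|FN||FB|), giving 41.38°.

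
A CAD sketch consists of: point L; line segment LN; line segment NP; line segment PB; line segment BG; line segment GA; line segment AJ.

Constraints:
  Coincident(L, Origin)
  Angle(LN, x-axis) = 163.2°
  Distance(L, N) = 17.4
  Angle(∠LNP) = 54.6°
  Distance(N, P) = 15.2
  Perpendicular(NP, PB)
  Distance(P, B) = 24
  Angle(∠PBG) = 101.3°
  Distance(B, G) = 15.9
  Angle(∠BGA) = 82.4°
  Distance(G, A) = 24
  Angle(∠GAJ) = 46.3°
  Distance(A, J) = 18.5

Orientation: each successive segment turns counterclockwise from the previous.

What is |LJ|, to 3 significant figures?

2.32

L is at the origin; LN runs at 163.2° with length 17.4, so N = (-16.7, 5.03). ∠LNP = 54.6° gives NP at -71.4° from the x-axis; with |NP| = 15.2, P = (-11.8, -9.38). The perpendicularity gives PB at right angles to NP, so PB runs at 18.6°; with |PB| = 24.0, B = (10.9, -1.72). ∠PBG = 101.3° gives BG at 97.3° from the x-axis; with |BG| = 15.9, G = (8.92, 14.0). ∠BGA = 82.4° gives GA at -165° from the x-axis; with |GA| = 24.0, A = (-14.3, 7.88). ∠GAJ = 46.3° gives AJ at -31.4° from the x-axis; with |AJ| = 18.5, J = (1.51, -1.76). Then |LJ| = |J − L| = 2.32.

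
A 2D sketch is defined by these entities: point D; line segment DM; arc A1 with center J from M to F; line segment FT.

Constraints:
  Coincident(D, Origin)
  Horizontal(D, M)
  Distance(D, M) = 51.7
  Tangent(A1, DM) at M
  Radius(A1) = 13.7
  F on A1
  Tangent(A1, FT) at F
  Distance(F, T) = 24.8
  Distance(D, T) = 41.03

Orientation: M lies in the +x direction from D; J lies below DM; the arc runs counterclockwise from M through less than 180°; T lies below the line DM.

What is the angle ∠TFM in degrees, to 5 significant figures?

148.36°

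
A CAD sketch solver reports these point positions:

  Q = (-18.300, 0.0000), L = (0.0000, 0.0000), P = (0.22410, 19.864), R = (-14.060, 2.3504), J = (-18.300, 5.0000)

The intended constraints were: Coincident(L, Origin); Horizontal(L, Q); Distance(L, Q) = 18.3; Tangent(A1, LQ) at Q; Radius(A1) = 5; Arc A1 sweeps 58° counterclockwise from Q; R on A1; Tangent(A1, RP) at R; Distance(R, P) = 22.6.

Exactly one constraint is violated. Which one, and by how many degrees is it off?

Tangent(A1, RP) at R — off by 7.20°.

L = (0.00, 0.00) ✓; L.y = 0.00, Q.y = 0.00 ✓; |LQ| = 18.30 ✓; ∠(JQ, QL) = 90.00° ✓; |JQ| = 5.000 ✓; bearing(J→R) − bearing(J→Q) = 58.00° ✓; |JR| = 5.000 ✓; ∠(JR, RP) = 97.20° ✗; |RP| = 22.60 ✓.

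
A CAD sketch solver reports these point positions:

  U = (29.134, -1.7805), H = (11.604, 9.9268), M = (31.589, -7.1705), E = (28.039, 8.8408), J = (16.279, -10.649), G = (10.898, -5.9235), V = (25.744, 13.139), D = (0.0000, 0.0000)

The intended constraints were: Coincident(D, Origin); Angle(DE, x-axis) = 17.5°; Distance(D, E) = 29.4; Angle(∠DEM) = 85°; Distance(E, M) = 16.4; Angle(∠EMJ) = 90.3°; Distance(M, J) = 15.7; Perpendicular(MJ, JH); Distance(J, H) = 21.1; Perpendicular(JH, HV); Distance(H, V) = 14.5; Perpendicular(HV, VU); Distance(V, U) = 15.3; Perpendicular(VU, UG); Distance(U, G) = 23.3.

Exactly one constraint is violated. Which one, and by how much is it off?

Distance(U, G) = 23.3 — off by 4.60.

D = (0.00, 0.00) ✓; DE at 17.50° ✓; |DE| = 29.40 ✓; ∠DEM = 85.00° ✓; |EM| = 16.40 ✓; ∠EMJ = 90.30° ✓; |MJ| = 15.70 ✓; ∠(MJ, JH) = 90.00° ✓; |JH| = 21.10 ✓; ∠(JH, HV) = 90.00° ✓; |HV| = 14.50 ✓; ∠(HV, VU) = 90.00° ✓; |VU| = 15.30 ✓; ∠(VU, UG) = 90.00° ✓; |UG| = 18.70 ✗.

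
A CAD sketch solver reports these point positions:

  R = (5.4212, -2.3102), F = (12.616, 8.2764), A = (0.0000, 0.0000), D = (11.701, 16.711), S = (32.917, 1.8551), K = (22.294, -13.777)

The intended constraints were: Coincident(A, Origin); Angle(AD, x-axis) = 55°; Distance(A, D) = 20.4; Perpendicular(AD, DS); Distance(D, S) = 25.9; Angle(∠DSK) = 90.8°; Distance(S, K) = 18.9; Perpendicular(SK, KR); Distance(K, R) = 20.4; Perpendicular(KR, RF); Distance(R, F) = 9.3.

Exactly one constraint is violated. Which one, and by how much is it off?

Distance(R, F) = 9.3 — off by 3.50.

A = (0.00, 0.00) ✓; AD at 55.00° ✓; |AD| = 20.40 ✓; ∠(AD, DS) = 90.00° ✓; |DS| = 25.90 ✓; ∠DSK = 90.80° ✓; |SK| = 18.90 ✓; ∠(SK, KR) = 90.00° ✓; |KR| = 20.40 ✓; ∠(KR, RF) = 90.00° ✓; |RF| = 12.80 ✗.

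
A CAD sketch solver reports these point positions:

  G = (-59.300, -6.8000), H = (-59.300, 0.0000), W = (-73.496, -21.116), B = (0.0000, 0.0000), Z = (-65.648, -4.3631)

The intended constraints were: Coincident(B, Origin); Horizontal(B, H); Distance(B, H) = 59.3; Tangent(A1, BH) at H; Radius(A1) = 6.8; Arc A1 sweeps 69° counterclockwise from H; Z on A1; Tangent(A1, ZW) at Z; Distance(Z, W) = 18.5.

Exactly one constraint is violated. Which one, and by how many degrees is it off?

Tangent(A1, ZW) at Z — off by 4.10°.

B = (0.00, 0.00) ✓; B.y = 0.00, H.y = 0.00 ✓; |BH| = 59.30 ✓; ∠(GH, HB) = 90.00° ✓; |GH| = 6.800 ✓; bearing(G→Z) − bearing(G→H) = 69.00° ✓; |GZ| = 6.800 ✓; ∠(GZ, ZW) = 94.10° ✗; |ZW| = 18.50 ✓.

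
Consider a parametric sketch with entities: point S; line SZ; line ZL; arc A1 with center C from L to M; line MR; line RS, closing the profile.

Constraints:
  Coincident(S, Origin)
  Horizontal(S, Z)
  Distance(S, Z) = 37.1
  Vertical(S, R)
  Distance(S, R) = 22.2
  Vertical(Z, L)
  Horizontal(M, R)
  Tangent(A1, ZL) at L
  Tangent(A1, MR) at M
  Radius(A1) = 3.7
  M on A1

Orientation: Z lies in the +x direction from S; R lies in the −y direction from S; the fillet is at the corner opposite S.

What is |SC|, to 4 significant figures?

38.18

S is at the origin; S and Z share the same y with |SZ| = 37.1 and Z on the +x side, so Z = (37.10, 0.000). SR is vertical with |SR| = 22.2 and R on the −y side, so R = (0.000, -22.20). The virtual corner opposite S is at (37.10, -22.20). Tangency of A1 to ZL means the radius CL is perpendicular to ZL and since A1 is tangent to MR there, CM ⟂ MR, with radius 3.7, so the center C sits 3.7 in from both sides at C = (33.40, -18.50). Then |SC| = |C − S| = 38.18.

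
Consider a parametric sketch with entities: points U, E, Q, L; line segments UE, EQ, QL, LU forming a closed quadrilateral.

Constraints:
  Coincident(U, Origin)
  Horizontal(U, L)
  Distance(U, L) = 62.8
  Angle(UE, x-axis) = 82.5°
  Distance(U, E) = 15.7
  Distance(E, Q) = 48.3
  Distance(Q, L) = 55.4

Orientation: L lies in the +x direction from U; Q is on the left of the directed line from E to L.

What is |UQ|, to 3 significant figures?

61.3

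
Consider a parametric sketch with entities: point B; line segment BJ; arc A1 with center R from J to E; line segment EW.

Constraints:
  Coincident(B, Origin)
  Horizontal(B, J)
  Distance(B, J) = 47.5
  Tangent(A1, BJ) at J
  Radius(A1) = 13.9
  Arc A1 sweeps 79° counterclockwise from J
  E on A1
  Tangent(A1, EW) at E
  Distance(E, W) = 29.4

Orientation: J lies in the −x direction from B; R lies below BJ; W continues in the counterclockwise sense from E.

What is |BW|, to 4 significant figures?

77.88

On A1, J sits at bearing 90° from R; a 79° counterclockwise sweep puts E at bearing 169°, so E = R + 13.9·(cos 169°, sin 169°) = (-61.14, -11.25). Since A1 is tangent to EW there, RE ⟂ EW, so EW runs along (−sin 169°, cos 169°); with |EW| = 29.4, W = (-66.75, -40.11). Then |BW| = |W − B| = 77.88.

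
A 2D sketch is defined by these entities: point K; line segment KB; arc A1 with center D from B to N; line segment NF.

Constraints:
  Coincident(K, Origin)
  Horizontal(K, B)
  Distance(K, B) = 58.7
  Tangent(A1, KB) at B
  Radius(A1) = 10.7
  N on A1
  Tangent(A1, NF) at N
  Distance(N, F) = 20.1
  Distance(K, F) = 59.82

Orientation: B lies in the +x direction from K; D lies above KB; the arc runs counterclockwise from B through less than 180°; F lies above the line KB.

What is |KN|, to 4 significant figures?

68.35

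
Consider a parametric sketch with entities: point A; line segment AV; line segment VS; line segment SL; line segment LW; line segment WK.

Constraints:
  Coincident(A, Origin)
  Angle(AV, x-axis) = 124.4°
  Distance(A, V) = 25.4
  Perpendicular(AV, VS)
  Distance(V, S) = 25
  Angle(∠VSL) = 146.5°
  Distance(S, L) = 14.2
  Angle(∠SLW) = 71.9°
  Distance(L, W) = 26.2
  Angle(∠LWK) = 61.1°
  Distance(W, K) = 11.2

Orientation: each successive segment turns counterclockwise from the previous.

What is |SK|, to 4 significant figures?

16.79

A is at the origin; AV runs at 124.4° with length 25.4, so V = (-14.35, 20.96). AV ⟂ VS, so VS runs at -145.6°; with |VS| = 25.0, S = (-34.98, 6.834). ∠VSL = 146.5° gives SL at -112.1° from the x-axis; with |SL| = 14.2, L = (-40.32, -6.323). ∠SLW = 71.9° gives LW at -4.000° from the x-axis; with |LW| = 26.2, W = (-14.18, -8.151). ∠LWK = 61.1° gives WK at 114.9° from the x-axis; with |WK| = 11.2, K = (-18.90, 2.008). Then |SK| = |K − S| = 16.79.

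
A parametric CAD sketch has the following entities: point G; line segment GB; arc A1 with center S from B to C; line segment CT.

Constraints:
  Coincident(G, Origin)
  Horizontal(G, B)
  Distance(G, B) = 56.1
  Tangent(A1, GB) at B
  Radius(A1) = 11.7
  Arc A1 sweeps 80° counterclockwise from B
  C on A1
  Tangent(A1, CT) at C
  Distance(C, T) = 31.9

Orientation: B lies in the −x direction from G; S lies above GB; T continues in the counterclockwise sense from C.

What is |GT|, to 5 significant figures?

56.673

G is at the origin; GB is horizontal with |GB| = 56.1 and B on the −x side, so B = (-56.100, 0.0000). Tangency of A1 to GB means the radius SB is perpendicular to GB, so S = B + (0, 11.7) = (-56.100, 11.700). On A1, B sits at bearing -90° from S; an 80° counterclockwise sweep puts C at bearing -10°, so C = S + 11.7·(cos -10°, sin -10°) = (-44.578, 9.6683). The tangent condition forces SC to be normal to CT, so CT runs along (−sin -10°, cos -10°); with |CT| = 31.9, T = (-39.038, 41.084). Then |GT| = |T − G| = 56.673.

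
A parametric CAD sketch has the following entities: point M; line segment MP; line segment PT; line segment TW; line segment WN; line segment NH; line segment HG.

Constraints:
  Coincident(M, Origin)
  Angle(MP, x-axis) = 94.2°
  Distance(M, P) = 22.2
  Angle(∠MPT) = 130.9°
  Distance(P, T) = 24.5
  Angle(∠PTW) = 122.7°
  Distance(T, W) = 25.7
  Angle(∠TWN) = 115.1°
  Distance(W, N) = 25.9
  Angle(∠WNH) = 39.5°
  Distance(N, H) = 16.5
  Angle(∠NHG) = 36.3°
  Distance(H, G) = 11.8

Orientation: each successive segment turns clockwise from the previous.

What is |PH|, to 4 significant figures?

35.27

M is at the origin; MP runs at 94.2° with length 22.2, so P = (-1.626, 22.14). ∠MPT = 130.9° gives PT at 45.10° from the x-axis; with |PT| = 24.5, T = (15.67, 39.49). ∠PTW = 122.7° gives TW at -12.20° from the x-axis; with |TW| = 25.7, W = (40.79, 34.06). ∠TWN = 115.1° gives WN at -77.10° from the x-axis; with |WN| = 25.9, N = (46.57, 8.817). ∠WNH = 39.5° gives NH at 142.4° from the x-axis; with |NH| = 16.5, H = (33.50, 18.88). Then |PH| = |H − P| = 35.27.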